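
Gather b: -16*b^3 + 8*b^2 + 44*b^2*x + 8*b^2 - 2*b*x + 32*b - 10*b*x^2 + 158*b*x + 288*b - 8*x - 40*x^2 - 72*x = -16*b^3 + b^2*(44*x + 16) + b*(-10*x^2 + 156*x + 320) - 40*x^2 - 80*x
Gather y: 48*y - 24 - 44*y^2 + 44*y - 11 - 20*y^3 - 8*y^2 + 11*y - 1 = -20*y^3 - 52*y^2 + 103*y - 36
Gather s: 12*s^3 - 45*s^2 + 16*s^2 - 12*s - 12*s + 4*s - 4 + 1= 12*s^3 - 29*s^2 - 20*s - 3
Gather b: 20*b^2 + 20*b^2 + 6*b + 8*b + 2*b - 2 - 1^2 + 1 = 40*b^2 + 16*b - 2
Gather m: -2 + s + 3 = s + 1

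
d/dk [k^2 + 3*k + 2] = 2*k + 3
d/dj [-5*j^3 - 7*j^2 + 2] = j*(-15*j - 14)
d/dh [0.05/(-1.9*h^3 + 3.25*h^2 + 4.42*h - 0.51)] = (0.285*h^2 - 0.325*h - 0.221)/(1.9*h^3 - 3.25*h^2 - 4.42*h + 0.51)^2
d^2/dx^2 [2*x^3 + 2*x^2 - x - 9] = 12*x + 4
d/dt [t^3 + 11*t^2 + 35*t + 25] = 3*t^2 + 22*t + 35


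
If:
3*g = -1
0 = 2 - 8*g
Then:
No Solution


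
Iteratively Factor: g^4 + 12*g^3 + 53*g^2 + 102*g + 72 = (g + 3)*(g^3 + 9*g^2 + 26*g + 24) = (g + 3)^2*(g^2 + 6*g + 8) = (g + 3)^2*(g + 4)*(g + 2)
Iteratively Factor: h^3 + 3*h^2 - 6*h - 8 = (h - 2)*(h^2 + 5*h + 4) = (h - 2)*(h + 1)*(h + 4)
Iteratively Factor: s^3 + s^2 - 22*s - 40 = (s - 5)*(s^2 + 6*s + 8) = (s - 5)*(s + 4)*(s + 2)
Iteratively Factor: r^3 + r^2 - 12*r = (r)*(r^2 + r - 12) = r*(r + 4)*(r - 3)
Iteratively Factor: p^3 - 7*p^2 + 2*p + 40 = (p - 4)*(p^2 - 3*p - 10) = (p - 5)*(p - 4)*(p + 2)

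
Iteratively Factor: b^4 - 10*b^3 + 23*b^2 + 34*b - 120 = (b + 2)*(b^3 - 12*b^2 + 47*b - 60) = (b - 4)*(b + 2)*(b^2 - 8*b + 15) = (b - 4)*(b - 3)*(b + 2)*(b - 5)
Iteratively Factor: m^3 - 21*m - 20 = (m - 5)*(m^2 + 5*m + 4) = (m - 5)*(m + 1)*(m + 4)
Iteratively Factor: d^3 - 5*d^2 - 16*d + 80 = (d + 4)*(d^2 - 9*d + 20) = (d - 5)*(d + 4)*(d - 4)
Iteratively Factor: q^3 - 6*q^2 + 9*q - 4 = (q - 1)*(q^2 - 5*q + 4) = (q - 1)^2*(q - 4)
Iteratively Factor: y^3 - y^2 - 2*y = (y + 1)*(y^2 - 2*y) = y*(y + 1)*(y - 2)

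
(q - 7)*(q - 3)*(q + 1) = q^3 - 9*q^2 + 11*q + 21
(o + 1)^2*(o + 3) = o^3 + 5*o^2 + 7*o + 3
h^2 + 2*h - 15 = (h - 3)*(h + 5)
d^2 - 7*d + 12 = (d - 4)*(d - 3)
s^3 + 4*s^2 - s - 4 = (s - 1)*(s + 1)*(s + 4)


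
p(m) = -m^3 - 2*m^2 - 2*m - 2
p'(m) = -3*m^2 - 4*m - 2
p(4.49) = -141.82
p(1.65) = -15.24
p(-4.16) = 43.70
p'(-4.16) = -37.28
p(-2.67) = 8.12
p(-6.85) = 239.27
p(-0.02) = -1.96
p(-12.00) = 1462.00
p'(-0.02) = -1.92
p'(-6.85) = -115.37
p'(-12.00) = -386.00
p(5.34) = -221.98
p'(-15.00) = -617.00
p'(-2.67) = -12.71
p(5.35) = -223.08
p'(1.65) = -16.77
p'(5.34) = -108.91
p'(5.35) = -109.27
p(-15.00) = 2953.00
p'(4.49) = -80.44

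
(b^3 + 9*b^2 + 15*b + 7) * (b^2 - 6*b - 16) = b^5 + 3*b^4 - 55*b^3 - 227*b^2 - 282*b - 112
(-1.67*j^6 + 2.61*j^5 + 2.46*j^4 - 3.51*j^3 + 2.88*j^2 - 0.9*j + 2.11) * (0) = 0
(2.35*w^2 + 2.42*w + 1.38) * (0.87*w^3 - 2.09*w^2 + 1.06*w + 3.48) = 2.0445*w^5 - 2.8061*w^4 - 1.3662*w^3 + 7.859*w^2 + 9.8844*w + 4.8024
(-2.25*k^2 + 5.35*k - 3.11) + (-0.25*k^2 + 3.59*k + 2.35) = -2.5*k^2 + 8.94*k - 0.76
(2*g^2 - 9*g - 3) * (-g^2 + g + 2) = -2*g^4 + 11*g^3 - 2*g^2 - 21*g - 6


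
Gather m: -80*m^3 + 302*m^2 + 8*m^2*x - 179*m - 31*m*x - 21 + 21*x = -80*m^3 + m^2*(8*x + 302) + m*(-31*x - 179) + 21*x - 21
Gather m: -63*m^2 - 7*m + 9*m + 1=-63*m^2 + 2*m + 1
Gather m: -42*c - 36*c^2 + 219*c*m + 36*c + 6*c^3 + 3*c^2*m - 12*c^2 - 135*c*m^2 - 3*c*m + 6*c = 6*c^3 - 48*c^2 - 135*c*m^2 + m*(3*c^2 + 216*c)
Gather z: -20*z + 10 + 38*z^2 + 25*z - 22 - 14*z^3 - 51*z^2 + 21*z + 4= -14*z^3 - 13*z^2 + 26*z - 8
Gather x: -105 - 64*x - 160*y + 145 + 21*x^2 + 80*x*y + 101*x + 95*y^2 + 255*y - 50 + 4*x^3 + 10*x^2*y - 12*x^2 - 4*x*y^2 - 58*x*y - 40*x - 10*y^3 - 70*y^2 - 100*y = 4*x^3 + x^2*(10*y + 9) + x*(-4*y^2 + 22*y - 3) - 10*y^3 + 25*y^2 - 5*y - 10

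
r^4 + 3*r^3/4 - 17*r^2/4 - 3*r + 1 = (r - 2)*(r - 1/4)*(r + 1)*(r + 2)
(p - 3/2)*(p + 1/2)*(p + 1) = p^3 - 7*p/4 - 3/4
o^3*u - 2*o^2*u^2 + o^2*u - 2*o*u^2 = o*(o - 2*u)*(o*u + u)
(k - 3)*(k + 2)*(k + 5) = k^3 + 4*k^2 - 11*k - 30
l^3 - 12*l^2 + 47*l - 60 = (l - 5)*(l - 4)*(l - 3)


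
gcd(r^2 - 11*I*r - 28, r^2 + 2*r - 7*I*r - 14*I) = r - 7*I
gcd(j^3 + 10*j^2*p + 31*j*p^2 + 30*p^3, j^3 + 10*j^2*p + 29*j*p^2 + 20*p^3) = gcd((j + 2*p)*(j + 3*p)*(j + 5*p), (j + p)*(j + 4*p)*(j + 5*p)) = j + 5*p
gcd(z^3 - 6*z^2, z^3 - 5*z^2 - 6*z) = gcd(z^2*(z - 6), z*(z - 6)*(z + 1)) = z^2 - 6*z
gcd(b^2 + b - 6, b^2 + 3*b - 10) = b - 2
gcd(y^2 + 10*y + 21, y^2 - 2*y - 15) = y + 3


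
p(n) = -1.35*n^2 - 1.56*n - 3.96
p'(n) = -2.7*n - 1.56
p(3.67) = -27.87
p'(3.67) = -11.47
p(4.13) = -33.43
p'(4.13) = -12.71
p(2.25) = -14.30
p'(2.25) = -7.64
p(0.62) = -5.45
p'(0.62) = -3.23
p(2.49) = -16.21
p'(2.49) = -8.28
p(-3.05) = -11.76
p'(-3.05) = 6.68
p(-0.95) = -3.70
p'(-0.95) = 1.00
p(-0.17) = -3.73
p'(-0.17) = -1.10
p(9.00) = -127.35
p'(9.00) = -25.86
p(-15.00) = -284.31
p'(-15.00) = 38.94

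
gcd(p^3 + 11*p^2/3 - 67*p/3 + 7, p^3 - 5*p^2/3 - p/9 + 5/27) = p - 1/3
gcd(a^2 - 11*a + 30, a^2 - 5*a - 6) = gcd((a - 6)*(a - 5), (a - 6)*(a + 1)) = a - 6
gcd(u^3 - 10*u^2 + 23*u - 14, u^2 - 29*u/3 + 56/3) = u - 7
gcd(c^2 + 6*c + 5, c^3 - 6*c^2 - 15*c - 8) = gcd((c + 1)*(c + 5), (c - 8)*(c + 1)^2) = c + 1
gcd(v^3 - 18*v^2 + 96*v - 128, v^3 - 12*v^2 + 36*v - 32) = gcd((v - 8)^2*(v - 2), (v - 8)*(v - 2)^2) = v^2 - 10*v + 16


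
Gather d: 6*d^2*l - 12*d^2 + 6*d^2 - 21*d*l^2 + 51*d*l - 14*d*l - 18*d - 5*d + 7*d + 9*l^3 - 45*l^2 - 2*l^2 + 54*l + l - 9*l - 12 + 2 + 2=d^2*(6*l - 6) + d*(-21*l^2 + 37*l - 16) + 9*l^3 - 47*l^2 + 46*l - 8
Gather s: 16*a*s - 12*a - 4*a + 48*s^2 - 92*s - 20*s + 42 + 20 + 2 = -16*a + 48*s^2 + s*(16*a - 112) + 64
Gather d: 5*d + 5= 5*d + 5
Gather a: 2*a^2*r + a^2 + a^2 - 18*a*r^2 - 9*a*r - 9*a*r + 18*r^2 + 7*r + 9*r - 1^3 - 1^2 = a^2*(2*r + 2) + a*(-18*r^2 - 18*r) + 18*r^2 + 16*r - 2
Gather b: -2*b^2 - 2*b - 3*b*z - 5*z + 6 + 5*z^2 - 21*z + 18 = -2*b^2 + b*(-3*z - 2) + 5*z^2 - 26*z + 24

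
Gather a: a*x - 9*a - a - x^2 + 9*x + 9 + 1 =a*(x - 10) - x^2 + 9*x + 10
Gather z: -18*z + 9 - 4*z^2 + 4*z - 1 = -4*z^2 - 14*z + 8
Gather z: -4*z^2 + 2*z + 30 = -4*z^2 + 2*z + 30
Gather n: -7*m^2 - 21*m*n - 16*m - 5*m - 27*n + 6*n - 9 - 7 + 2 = -7*m^2 - 21*m + n*(-21*m - 21) - 14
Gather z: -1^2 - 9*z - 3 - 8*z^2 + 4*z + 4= -8*z^2 - 5*z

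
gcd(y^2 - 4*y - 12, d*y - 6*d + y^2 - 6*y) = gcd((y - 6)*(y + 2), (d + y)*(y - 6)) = y - 6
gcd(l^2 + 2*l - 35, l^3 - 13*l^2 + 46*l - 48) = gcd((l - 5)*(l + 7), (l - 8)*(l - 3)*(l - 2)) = 1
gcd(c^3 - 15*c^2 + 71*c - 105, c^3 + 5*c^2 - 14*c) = 1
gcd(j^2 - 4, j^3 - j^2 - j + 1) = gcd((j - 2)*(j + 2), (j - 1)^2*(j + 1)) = 1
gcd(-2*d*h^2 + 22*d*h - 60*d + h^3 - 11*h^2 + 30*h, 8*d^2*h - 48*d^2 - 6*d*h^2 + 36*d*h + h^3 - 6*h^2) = 2*d*h - 12*d - h^2 + 6*h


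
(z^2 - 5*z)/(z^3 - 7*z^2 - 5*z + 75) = z/(z^2 - 2*z - 15)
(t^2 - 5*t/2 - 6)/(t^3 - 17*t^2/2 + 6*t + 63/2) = (t - 4)/(t^2 - 10*t + 21)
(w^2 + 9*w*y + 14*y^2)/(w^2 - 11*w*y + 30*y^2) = (w^2 + 9*w*y + 14*y^2)/(w^2 - 11*w*y + 30*y^2)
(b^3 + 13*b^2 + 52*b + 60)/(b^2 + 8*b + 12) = b + 5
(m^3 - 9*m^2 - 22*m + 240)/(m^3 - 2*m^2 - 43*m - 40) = (m - 6)/(m + 1)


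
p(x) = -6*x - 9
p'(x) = -6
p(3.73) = -31.38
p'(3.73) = -6.00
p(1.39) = -17.34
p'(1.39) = -6.00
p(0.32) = -10.92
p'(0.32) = -6.00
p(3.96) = -32.76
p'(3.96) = -6.00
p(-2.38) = 5.28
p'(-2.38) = -6.00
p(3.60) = -30.60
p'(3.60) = -6.00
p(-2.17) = 4.02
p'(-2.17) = -6.00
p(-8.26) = 40.56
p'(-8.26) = -6.00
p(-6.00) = 27.00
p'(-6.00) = -6.00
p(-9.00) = 45.00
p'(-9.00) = -6.00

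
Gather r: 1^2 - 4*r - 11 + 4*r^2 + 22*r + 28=4*r^2 + 18*r + 18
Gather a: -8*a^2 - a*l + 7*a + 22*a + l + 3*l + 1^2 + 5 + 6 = -8*a^2 + a*(29 - l) + 4*l + 12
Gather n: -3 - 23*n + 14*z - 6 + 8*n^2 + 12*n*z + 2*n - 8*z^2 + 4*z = 8*n^2 + n*(12*z - 21) - 8*z^2 + 18*z - 9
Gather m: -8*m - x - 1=-8*m - x - 1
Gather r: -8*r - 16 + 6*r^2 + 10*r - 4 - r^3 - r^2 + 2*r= -r^3 + 5*r^2 + 4*r - 20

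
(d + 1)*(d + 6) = d^2 + 7*d + 6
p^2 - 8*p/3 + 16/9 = (p - 4/3)^2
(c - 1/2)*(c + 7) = c^2 + 13*c/2 - 7/2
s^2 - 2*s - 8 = (s - 4)*(s + 2)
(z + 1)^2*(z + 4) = z^3 + 6*z^2 + 9*z + 4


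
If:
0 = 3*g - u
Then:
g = u/3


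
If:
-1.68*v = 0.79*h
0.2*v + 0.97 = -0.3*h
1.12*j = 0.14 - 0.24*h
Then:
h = -4.71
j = 1.13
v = 2.21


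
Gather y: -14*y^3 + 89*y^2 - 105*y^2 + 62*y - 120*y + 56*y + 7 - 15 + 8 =-14*y^3 - 16*y^2 - 2*y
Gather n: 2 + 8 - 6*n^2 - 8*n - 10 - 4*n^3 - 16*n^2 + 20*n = -4*n^3 - 22*n^2 + 12*n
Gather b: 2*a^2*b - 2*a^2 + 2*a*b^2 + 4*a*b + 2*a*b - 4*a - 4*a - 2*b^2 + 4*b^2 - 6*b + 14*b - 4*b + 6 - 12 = -2*a^2 - 8*a + b^2*(2*a + 2) + b*(2*a^2 + 6*a + 4) - 6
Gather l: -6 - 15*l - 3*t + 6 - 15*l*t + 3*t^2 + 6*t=l*(-15*t - 15) + 3*t^2 + 3*t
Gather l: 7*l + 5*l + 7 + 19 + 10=12*l + 36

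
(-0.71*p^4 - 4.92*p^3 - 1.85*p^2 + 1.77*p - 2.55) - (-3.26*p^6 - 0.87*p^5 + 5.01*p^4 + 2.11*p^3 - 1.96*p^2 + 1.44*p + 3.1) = 3.26*p^6 + 0.87*p^5 - 5.72*p^4 - 7.03*p^3 + 0.11*p^2 + 0.33*p - 5.65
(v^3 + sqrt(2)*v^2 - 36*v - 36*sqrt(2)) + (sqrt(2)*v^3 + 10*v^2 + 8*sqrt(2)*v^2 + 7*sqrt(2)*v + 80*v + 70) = v^3 + sqrt(2)*v^3 + 10*v^2 + 9*sqrt(2)*v^2 + 7*sqrt(2)*v + 44*v - 36*sqrt(2) + 70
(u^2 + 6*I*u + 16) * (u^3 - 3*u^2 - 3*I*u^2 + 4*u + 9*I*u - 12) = u^5 - 3*u^4 + 3*I*u^4 + 38*u^3 - 9*I*u^3 - 114*u^2 - 24*I*u^2 + 64*u + 72*I*u - 192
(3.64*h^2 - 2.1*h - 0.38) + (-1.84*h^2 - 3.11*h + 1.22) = 1.8*h^2 - 5.21*h + 0.84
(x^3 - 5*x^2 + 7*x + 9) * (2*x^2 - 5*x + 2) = 2*x^5 - 15*x^4 + 41*x^3 - 27*x^2 - 31*x + 18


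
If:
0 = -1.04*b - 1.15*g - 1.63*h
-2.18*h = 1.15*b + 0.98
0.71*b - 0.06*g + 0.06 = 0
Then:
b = -0.03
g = 0.64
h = -0.43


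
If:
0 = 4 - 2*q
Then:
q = 2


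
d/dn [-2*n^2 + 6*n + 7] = 6 - 4*n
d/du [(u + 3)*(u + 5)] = 2*u + 8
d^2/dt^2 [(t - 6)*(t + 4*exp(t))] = 4*t*exp(t) - 16*exp(t) + 2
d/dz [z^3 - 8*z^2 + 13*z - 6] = 3*z^2 - 16*z + 13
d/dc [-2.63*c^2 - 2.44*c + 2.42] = -5.26*c - 2.44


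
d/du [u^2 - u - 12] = 2*u - 1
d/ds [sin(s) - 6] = cos(s)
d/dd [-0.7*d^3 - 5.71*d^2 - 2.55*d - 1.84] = -2.1*d^2 - 11.42*d - 2.55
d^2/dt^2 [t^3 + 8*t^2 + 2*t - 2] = 6*t + 16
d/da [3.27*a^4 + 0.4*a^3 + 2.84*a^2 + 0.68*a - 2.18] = 13.08*a^3 + 1.2*a^2 + 5.68*a + 0.68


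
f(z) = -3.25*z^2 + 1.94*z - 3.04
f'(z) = 1.94 - 6.5*z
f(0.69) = -3.25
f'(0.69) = -2.54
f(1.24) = -5.63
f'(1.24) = -6.12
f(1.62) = -8.43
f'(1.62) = -8.59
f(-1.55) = -13.86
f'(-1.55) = 12.02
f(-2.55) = -29.12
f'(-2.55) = 18.52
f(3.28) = -31.64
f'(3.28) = -19.38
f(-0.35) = -4.12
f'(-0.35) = 4.22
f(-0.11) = -3.29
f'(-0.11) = 2.66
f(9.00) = -248.83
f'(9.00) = -56.56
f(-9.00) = -283.75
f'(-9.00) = 60.44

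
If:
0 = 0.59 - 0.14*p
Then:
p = 4.21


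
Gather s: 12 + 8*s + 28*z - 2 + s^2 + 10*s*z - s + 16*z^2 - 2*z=s^2 + s*(10*z + 7) + 16*z^2 + 26*z + 10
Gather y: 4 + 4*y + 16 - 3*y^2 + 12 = -3*y^2 + 4*y + 32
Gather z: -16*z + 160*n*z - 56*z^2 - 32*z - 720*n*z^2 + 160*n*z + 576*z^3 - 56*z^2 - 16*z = 576*z^3 + z^2*(-720*n - 112) + z*(320*n - 64)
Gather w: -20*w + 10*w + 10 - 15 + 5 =-10*w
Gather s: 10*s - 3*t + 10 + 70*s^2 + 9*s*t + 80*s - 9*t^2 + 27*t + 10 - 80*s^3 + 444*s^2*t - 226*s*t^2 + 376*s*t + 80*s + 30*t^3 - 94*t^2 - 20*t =-80*s^3 + s^2*(444*t + 70) + s*(-226*t^2 + 385*t + 170) + 30*t^3 - 103*t^2 + 4*t + 20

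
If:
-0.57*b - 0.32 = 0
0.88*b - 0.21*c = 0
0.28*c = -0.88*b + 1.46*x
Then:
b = -0.56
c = -2.35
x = -0.79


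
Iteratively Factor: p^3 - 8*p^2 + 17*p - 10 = (p - 5)*(p^2 - 3*p + 2) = (p - 5)*(p - 2)*(p - 1)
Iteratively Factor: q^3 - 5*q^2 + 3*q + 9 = (q - 3)*(q^2 - 2*q - 3) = (q - 3)*(q + 1)*(q - 3)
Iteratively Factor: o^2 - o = (o - 1)*(o)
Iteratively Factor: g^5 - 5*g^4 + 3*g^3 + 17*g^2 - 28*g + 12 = (g - 2)*(g^4 - 3*g^3 - 3*g^2 + 11*g - 6) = (g - 2)*(g - 1)*(g^3 - 2*g^2 - 5*g + 6) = (g - 2)*(g - 1)^2*(g^2 - g - 6) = (g - 3)*(g - 2)*(g - 1)^2*(g + 2)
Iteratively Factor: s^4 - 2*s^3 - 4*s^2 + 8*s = (s - 2)*(s^3 - 4*s) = (s - 2)*(s + 2)*(s^2 - 2*s) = (s - 2)^2*(s + 2)*(s)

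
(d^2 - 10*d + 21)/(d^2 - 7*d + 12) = (d - 7)/(d - 4)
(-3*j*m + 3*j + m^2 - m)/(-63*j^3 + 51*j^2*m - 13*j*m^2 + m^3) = (m - 1)/(21*j^2 - 10*j*m + m^2)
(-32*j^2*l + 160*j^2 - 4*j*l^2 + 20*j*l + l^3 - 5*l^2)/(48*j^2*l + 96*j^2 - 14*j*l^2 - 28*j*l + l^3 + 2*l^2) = (-4*j*l + 20*j - l^2 + 5*l)/(6*j*l + 12*j - l^2 - 2*l)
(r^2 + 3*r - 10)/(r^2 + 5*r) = (r - 2)/r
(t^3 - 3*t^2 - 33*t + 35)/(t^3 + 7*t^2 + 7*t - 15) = (t - 7)/(t + 3)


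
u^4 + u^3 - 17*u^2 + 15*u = u*(u - 3)*(u - 1)*(u + 5)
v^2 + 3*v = v*(v + 3)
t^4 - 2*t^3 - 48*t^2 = t^2*(t - 8)*(t + 6)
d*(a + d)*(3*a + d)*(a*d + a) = 3*a^3*d^2 + 3*a^3*d + 4*a^2*d^3 + 4*a^2*d^2 + a*d^4 + a*d^3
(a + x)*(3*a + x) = 3*a^2 + 4*a*x + x^2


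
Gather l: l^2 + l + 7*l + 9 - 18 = l^2 + 8*l - 9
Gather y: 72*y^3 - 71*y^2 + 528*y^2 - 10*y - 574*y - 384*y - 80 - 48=72*y^3 + 457*y^2 - 968*y - 128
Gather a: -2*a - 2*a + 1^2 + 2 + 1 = 4 - 4*a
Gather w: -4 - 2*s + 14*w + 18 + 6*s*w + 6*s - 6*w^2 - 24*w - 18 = 4*s - 6*w^2 + w*(6*s - 10) - 4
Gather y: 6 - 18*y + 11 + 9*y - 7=10 - 9*y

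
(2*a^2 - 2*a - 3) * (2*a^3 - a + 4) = 4*a^5 - 4*a^4 - 8*a^3 + 10*a^2 - 5*a - 12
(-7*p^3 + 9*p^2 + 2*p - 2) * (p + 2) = -7*p^4 - 5*p^3 + 20*p^2 + 2*p - 4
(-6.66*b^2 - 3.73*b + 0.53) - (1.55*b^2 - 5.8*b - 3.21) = -8.21*b^2 + 2.07*b + 3.74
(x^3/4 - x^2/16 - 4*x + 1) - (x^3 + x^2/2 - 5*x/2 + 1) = -3*x^3/4 - 9*x^2/16 - 3*x/2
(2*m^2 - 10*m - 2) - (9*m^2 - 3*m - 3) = -7*m^2 - 7*m + 1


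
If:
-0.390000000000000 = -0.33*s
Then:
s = 1.18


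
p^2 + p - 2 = (p - 1)*(p + 2)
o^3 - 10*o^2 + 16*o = o*(o - 8)*(o - 2)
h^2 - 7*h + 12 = (h - 4)*(h - 3)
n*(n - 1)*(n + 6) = n^3 + 5*n^2 - 6*n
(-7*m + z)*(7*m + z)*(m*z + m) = -49*m^3*z - 49*m^3 + m*z^3 + m*z^2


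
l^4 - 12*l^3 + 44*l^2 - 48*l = l*(l - 6)*(l - 4)*(l - 2)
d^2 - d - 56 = (d - 8)*(d + 7)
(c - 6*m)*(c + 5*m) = c^2 - c*m - 30*m^2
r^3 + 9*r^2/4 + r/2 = r*(r + 1/4)*(r + 2)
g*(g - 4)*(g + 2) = g^3 - 2*g^2 - 8*g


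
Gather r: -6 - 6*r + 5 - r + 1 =-7*r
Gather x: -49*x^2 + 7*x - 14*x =-49*x^2 - 7*x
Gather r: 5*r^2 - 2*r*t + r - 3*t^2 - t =5*r^2 + r*(1 - 2*t) - 3*t^2 - t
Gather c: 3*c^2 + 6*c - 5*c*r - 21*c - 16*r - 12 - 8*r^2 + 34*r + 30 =3*c^2 + c*(-5*r - 15) - 8*r^2 + 18*r + 18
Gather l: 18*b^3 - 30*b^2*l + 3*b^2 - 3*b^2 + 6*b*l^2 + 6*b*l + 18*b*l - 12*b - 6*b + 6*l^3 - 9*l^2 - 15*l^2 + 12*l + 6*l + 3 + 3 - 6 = 18*b^3 - 18*b + 6*l^3 + l^2*(6*b - 24) + l*(-30*b^2 + 24*b + 18)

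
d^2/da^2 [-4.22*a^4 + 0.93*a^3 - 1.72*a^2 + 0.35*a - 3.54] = -50.64*a^2 + 5.58*a - 3.44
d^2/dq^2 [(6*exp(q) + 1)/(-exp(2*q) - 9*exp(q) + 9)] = (-6*exp(4*q) + 50*exp(3*q) - 351*exp(2*q) - 603*exp(q) - 567)*exp(q)/(exp(6*q) + 27*exp(5*q) + 216*exp(4*q) + 243*exp(3*q) - 1944*exp(2*q) + 2187*exp(q) - 729)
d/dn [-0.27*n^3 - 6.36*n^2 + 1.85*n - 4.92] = -0.81*n^2 - 12.72*n + 1.85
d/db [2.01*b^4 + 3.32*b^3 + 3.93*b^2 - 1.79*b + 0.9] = 8.04*b^3 + 9.96*b^2 + 7.86*b - 1.79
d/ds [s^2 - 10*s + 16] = 2*s - 10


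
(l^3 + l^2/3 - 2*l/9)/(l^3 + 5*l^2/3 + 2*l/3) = (l - 1/3)/(l + 1)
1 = 1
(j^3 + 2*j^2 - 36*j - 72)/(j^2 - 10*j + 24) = (j^2 + 8*j + 12)/(j - 4)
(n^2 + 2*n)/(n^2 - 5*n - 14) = n/(n - 7)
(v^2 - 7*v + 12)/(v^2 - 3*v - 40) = (-v^2 + 7*v - 12)/(-v^2 + 3*v + 40)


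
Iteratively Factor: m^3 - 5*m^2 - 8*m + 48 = (m - 4)*(m^2 - m - 12) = (m - 4)^2*(m + 3)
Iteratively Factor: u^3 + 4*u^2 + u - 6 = (u + 3)*(u^2 + u - 2) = (u + 2)*(u + 3)*(u - 1)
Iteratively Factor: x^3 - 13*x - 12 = (x - 4)*(x^2 + 4*x + 3) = (x - 4)*(x + 3)*(x + 1)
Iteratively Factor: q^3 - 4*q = (q + 2)*(q^2 - 2*q) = (q - 2)*(q + 2)*(q)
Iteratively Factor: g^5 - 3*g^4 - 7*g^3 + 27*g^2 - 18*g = (g)*(g^4 - 3*g^3 - 7*g^2 + 27*g - 18) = g*(g + 3)*(g^3 - 6*g^2 + 11*g - 6) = g*(g - 3)*(g + 3)*(g^2 - 3*g + 2) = g*(g - 3)*(g - 2)*(g + 3)*(g - 1)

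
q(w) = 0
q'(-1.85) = 0.00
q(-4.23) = 0.00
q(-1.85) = 0.00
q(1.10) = 0.00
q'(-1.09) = 0.00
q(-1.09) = 0.00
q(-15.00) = 0.00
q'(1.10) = 0.00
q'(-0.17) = 0.00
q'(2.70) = 0.00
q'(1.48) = 0.00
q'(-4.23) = 0.00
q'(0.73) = 0.00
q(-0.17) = 0.00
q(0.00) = 0.00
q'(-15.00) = 0.00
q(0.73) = 0.00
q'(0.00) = 0.00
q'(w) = 0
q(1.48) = 0.00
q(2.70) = 0.00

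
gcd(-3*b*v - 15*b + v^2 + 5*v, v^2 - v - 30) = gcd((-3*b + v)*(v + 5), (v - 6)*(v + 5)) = v + 5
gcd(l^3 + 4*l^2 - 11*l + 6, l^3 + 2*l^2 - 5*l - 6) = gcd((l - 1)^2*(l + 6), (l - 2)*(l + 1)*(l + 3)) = 1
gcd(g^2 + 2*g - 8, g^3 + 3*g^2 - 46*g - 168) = g + 4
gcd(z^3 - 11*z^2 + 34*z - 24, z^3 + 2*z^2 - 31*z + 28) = z^2 - 5*z + 4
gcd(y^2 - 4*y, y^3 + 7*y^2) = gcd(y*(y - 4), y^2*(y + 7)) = y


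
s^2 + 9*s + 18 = (s + 3)*(s + 6)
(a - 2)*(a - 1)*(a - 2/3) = a^3 - 11*a^2/3 + 4*a - 4/3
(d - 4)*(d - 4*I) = d^2 - 4*d - 4*I*d + 16*I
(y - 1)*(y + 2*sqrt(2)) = y^2 - y + 2*sqrt(2)*y - 2*sqrt(2)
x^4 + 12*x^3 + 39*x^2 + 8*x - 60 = (x - 1)*(x + 2)*(x + 5)*(x + 6)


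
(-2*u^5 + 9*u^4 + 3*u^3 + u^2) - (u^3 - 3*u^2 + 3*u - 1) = -2*u^5 + 9*u^4 + 2*u^3 + 4*u^2 - 3*u + 1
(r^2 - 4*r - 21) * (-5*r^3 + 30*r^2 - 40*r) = -5*r^5 + 50*r^4 - 55*r^3 - 470*r^2 + 840*r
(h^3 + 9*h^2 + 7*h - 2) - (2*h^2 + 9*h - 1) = h^3 + 7*h^2 - 2*h - 1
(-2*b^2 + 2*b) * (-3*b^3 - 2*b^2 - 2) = 6*b^5 - 2*b^4 - 4*b^3 + 4*b^2 - 4*b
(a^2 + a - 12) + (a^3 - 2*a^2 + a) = a^3 - a^2 + 2*a - 12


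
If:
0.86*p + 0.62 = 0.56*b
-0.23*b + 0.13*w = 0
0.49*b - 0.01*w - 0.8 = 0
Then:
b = 1.69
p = 0.38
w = 3.00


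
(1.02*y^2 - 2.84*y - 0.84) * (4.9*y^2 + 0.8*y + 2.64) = 4.998*y^4 - 13.1*y^3 - 3.6952*y^2 - 8.1696*y - 2.2176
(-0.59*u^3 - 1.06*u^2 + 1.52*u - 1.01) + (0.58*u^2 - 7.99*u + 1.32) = -0.59*u^3 - 0.48*u^2 - 6.47*u + 0.31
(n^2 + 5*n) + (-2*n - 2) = n^2 + 3*n - 2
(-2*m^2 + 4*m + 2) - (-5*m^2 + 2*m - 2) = 3*m^2 + 2*m + 4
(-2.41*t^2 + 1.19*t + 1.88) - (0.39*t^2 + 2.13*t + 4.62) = -2.8*t^2 - 0.94*t - 2.74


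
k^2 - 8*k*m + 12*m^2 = (k - 6*m)*(k - 2*m)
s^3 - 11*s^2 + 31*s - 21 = (s - 7)*(s - 3)*(s - 1)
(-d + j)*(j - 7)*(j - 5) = -d*j^2 + 12*d*j - 35*d + j^3 - 12*j^2 + 35*j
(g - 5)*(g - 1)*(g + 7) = g^3 + g^2 - 37*g + 35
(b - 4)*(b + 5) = b^2 + b - 20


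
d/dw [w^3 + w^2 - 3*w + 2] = 3*w^2 + 2*w - 3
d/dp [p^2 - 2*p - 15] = 2*p - 2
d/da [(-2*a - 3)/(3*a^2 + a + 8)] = (-6*a^2 - 2*a + (2*a + 3)*(6*a + 1) - 16)/(3*a^2 + a + 8)^2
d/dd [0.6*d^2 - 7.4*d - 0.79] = 1.2*d - 7.4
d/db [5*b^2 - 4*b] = 10*b - 4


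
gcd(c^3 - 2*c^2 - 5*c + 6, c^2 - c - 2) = 1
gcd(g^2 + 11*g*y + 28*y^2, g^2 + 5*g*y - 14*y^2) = g + 7*y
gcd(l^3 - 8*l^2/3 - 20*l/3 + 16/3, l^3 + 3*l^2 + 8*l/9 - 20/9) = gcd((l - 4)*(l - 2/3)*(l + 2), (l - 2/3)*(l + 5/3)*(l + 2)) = l^2 + 4*l/3 - 4/3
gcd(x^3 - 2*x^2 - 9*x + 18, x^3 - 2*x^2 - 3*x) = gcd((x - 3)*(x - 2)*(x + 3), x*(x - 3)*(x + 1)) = x - 3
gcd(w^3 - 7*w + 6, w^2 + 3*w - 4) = w - 1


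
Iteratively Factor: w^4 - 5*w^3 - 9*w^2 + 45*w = (w - 5)*(w^3 - 9*w) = (w - 5)*(w + 3)*(w^2 - 3*w) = w*(w - 5)*(w + 3)*(w - 3)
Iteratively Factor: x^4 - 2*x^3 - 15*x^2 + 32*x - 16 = (x - 1)*(x^3 - x^2 - 16*x + 16) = (x - 1)^2*(x^2 - 16) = (x - 1)^2*(x + 4)*(x - 4)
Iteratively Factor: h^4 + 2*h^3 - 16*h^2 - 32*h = (h - 4)*(h^3 + 6*h^2 + 8*h) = (h - 4)*(h + 2)*(h^2 + 4*h) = (h - 4)*(h + 2)*(h + 4)*(h)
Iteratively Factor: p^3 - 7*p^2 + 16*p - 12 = (p - 3)*(p^2 - 4*p + 4) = (p - 3)*(p - 2)*(p - 2)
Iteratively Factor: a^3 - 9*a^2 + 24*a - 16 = (a - 4)*(a^2 - 5*a + 4) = (a - 4)*(a - 1)*(a - 4)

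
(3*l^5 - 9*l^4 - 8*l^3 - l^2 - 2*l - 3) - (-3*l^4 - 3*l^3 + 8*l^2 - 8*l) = 3*l^5 - 6*l^4 - 5*l^3 - 9*l^2 + 6*l - 3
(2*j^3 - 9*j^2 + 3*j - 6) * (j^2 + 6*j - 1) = 2*j^5 + 3*j^4 - 53*j^3 + 21*j^2 - 39*j + 6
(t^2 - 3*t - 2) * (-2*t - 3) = -2*t^3 + 3*t^2 + 13*t + 6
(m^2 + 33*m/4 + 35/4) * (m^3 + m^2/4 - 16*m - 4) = m^5 + 17*m^4/2 - 83*m^3/16 - 2141*m^2/16 - 173*m - 35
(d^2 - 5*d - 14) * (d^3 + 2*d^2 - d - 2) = d^5 - 3*d^4 - 25*d^3 - 25*d^2 + 24*d + 28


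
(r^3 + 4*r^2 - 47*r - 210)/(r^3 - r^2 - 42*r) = (r + 5)/r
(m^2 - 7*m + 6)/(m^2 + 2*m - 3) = (m - 6)/(m + 3)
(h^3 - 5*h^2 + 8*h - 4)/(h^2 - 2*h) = h - 3 + 2/h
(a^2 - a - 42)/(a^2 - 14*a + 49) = (a + 6)/(a - 7)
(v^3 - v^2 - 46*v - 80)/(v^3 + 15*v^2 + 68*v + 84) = (v^2 - 3*v - 40)/(v^2 + 13*v + 42)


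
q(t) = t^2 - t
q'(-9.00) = -19.00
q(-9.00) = 90.00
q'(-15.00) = -31.00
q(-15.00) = 240.00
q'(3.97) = 6.94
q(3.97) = 11.79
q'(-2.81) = -6.62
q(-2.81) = 10.71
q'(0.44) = -0.12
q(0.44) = -0.25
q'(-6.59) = -14.18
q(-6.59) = 50.02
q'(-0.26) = -1.52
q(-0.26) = 0.33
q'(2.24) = 3.48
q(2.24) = 2.78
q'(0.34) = -0.32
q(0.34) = -0.22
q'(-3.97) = -8.94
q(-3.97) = 19.73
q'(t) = 2*t - 1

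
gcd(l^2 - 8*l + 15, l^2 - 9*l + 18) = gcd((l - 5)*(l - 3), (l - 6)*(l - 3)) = l - 3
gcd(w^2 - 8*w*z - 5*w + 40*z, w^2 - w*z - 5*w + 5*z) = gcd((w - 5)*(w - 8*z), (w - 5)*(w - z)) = w - 5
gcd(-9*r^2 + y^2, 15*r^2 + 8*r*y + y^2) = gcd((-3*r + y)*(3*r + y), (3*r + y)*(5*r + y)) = 3*r + y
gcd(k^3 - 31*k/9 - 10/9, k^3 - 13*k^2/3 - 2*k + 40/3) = k^2 - k/3 - 10/3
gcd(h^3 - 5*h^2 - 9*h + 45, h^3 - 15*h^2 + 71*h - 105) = h^2 - 8*h + 15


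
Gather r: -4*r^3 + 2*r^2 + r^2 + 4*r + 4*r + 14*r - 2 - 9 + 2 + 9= -4*r^3 + 3*r^2 + 22*r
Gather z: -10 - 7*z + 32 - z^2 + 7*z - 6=16 - z^2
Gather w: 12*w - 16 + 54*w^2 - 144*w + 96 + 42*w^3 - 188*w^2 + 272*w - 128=42*w^3 - 134*w^2 + 140*w - 48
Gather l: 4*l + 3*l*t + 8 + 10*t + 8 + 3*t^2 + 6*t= l*(3*t + 4) + 3*t^2 + 16*t + 16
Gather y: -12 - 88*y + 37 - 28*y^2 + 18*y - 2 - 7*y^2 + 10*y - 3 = -35*y^2 - 60*y + 20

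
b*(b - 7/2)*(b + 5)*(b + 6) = b^4 + 15*b^3/2 - 17*b^2/2 - 105*b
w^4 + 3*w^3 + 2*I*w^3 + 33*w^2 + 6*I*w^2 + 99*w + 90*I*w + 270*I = (w + 3)*(w - 6*I)*(w + 3*I)*(w + 5*I)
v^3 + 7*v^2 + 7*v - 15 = (v - 1)*(v + 3)*(v + 5)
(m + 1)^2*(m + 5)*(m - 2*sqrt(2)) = m^4 - 2*sqrt(2)*m^3 + 7*m^3 - 14*sqrt(2)*m^2 + 11*m^2 - 22*sqrt(2)*m + 5*m - 10*sqrt(2)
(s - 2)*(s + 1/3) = s^2 - 5*s/3 - 2/3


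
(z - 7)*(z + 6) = z^2 - z - 42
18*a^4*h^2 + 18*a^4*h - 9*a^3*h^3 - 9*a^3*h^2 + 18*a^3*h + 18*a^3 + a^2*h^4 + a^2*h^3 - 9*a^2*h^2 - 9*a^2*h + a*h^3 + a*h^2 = (-6*a + h)*(-3*a + h)*(a*h + 1)*(a*h + a)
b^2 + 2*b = b*(b + 2)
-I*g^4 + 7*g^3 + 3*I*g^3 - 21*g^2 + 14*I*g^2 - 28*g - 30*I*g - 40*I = (g - 4)*(g + 2*I)*(g + 5*I)*(-I*g - I)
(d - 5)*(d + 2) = d^2 - 3*d - 10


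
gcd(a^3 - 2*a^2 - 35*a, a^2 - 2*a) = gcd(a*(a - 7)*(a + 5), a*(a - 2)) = a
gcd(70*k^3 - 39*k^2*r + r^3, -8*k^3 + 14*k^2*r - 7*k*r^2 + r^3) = -2*k + r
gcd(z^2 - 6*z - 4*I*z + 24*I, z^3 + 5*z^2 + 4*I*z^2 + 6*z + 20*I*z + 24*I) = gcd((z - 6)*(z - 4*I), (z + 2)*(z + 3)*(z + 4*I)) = 1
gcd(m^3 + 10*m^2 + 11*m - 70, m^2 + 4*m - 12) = m - 2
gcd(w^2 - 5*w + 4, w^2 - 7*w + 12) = w - 4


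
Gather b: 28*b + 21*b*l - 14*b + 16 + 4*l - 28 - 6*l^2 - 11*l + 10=b*(21*l + 14) - 6*l^2 - 7*l - 2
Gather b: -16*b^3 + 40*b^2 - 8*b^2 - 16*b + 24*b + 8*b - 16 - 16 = -16*b^3 + 32*b^2 + 16*b - 32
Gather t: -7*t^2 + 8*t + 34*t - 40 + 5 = -7*t^2 + 42*t - 35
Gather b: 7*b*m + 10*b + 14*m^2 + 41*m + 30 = b*(7*m + 10) + 14*m^2 + 41*m + 30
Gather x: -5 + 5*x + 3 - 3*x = 2*x - 2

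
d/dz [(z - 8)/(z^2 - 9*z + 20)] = (z^2 - 9*z - (z - 8)*(2*z - 9) + 20)/(z^2 - 9*z + 20)^2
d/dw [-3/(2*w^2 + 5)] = 12*w/(2*w^2 + 5)^2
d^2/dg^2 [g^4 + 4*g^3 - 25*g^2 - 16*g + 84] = 12*g^2 + 24*g - 50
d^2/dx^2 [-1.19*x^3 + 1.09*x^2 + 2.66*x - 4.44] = 2.18 - 7.14*x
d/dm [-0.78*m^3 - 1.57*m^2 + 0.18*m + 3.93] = -2.34*m^2 - 3.14*m + 0.18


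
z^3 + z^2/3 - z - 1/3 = (z - 1)*(z + 1/3)*(z + 1)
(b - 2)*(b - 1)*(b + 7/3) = b^3 - 2*b^2/3 - 5*b + 14/3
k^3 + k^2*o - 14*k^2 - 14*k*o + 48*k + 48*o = (k - 8)*(k - 6)*(k + o)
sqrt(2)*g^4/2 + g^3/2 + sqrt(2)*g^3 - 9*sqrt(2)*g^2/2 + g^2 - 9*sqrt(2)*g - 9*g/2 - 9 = (g - 3)*(g + 3)*(g + sqrt(2)/2)*(sqrt(2)*g/2 + sqrt(2))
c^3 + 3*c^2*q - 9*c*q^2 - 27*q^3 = (c - 3*q)*(c + 3*q)^2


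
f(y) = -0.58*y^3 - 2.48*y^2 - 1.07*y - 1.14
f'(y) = -1.74*y^2 - 4.96*y - 1.07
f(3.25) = -50.72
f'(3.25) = -35.57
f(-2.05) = -4.37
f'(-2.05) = 1.79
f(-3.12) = -4.33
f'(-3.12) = -2.53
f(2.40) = -26.01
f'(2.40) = -23.00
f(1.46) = -9.79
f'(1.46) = -12.02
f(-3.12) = -4.33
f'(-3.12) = -2.53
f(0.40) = -2.00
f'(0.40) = -3.33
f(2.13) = -20.28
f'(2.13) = -19.53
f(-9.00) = 230.43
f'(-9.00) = -97.37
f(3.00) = -42.33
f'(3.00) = -31.61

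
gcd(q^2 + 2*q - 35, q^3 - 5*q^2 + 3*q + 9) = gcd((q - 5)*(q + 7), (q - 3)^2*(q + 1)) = 1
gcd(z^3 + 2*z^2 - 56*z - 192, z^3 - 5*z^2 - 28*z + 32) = z^2 - 4*z - 32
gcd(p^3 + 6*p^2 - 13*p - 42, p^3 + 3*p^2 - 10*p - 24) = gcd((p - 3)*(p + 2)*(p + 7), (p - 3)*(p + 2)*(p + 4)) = p^2 - p - 6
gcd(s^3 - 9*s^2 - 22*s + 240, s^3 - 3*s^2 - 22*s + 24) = s - 6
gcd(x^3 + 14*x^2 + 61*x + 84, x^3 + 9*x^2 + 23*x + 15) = x + 3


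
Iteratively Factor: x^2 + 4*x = (x)*(x + 4)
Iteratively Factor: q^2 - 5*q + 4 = (q - 4)*(q - 1)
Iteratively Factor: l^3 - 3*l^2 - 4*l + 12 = (l + 2)*(l^2 - 5*l + 6) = (l - 3)*(l + 2)*(l - 2)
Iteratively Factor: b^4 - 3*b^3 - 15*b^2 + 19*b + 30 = (b - 5)*(b^3 + 2*b^2 - 5*b - 6) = (b - 5)*(b - 2)*(b^2 + 4*b + 3) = (b - 5)*(b - 2)*(b + 1)*(b + 3)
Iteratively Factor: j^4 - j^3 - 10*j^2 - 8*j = (j + 1)*(j^3 - 2*j^2 - 8*j) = j*(j + 1)*(j^2 - 2*j - 8) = j*(j + 1)*(j + 2)*(j - 4)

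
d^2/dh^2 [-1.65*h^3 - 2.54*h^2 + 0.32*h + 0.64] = -9.9*h - 5.08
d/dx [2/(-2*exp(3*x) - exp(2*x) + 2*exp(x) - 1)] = 4*(3*exp(2*x) + exp(x) - 1)*exp(x)/(2*exp(3*x) + exp(2*x) - 2*exp(x) + 1)^2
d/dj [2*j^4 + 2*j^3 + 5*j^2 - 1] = 2*j*(4*j^2 + 3*j + 5)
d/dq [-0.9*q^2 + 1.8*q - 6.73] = 1.8 - 1.8*q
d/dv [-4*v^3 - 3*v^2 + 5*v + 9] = -12*v^2 - 6*v + 5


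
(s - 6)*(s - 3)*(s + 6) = s^3 - 3*s^2 - 36*s + 108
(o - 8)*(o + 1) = o^2 - 7*o - 8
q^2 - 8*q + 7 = (q - 7)*(q - 1)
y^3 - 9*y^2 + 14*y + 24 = (y - 6)*(y - 4)*(y + 1)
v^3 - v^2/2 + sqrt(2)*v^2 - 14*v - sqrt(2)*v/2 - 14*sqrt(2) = (v - 4)*(v + 7/2)*(v + sqrt(2))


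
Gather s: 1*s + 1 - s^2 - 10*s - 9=-s^2 - 9*s - 8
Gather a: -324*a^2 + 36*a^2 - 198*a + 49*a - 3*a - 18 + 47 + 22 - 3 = -288*a^2 - 152*a + 48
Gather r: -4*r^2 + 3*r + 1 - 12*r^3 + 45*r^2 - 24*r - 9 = -12*r^3 + 41*r^2 - 21*r - 8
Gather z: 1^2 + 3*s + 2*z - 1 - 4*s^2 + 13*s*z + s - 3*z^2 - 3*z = -4*s^2 + 4*s - 3*z^2 + z*(13*s - 1)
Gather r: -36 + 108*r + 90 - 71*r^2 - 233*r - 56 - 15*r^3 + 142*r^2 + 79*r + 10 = -15*r^3 + 71*r^2 - 46*r + 8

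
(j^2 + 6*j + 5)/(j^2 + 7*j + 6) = (j + 5)/(j + 6)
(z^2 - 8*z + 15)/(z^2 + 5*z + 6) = (z^2 - 8*z + 15)/(z^2 + 5*z + 6)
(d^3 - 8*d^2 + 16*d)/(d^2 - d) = (d^2 - 8*d + 16)/(d - 1)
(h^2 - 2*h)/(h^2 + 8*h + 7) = h*(h - 2)/(h^2 + 8*h + 7)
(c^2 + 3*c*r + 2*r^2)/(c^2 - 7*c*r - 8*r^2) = (-c - 2*r)/(-c + 8*r)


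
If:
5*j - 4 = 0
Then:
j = 4/5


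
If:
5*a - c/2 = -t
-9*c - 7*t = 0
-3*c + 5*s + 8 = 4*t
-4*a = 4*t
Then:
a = 0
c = 0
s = -8/5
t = 0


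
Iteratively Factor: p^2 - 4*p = (p - 4)*(p)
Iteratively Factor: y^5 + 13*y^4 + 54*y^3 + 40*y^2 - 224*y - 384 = (y + 4)*(y^4 + 9*y^3 + 18*y^2 - 32*y - 96) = (y + 3)*(y + 4)*(y^3 + 6*y^2 - 32) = (y - 2)*(y + 3)*(y + 4)*(y^2 + 8*y + 16) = (y - 2)*(y + 3)*(y + 4)^2*(y + 4)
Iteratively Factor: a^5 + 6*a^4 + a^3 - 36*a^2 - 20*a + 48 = (a - 2)*(a^4 + 8*a^3 + 17*a^2 - 2*a - 24) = (a - 2)*(a + 3)*(a^3 + 5*a^2 + 2*a - 8) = (a - 2)*(a - 1)*(a + 3)*(a^2 + 6*a + 8) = (a - 2)*(a - 1)*(a + 2)*(a + 3)*(a + 4)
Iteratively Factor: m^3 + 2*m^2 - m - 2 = (m + 2)*(m^2 - 1) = (m + 1)*(m + 2)*(m - 1)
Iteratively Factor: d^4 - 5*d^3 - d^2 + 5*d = (d)*(d^3 - 5*d^2 - d + 5) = d*(d - 5)*(d^2 - 1) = d*(d - 5)*(d + 1)*(d - 1)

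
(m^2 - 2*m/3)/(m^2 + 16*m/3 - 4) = m/(m + 6)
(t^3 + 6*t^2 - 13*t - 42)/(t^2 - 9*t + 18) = (t^2 + 9*t + 14)/(t - 6)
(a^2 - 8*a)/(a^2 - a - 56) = a/(a + 7)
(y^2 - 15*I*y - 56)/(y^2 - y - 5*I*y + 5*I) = (y^2 - 15*I*y - 56)/(y^2 - y - 5*I*y + 5*I)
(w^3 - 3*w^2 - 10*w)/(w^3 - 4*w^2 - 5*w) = (w + 2)/(w + 1)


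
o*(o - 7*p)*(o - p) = o^3 - 8*o^2*p + 7*o*p^2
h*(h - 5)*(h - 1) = h^3 - 6*h^2 + 5*h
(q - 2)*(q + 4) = q^2 + 2*q - 8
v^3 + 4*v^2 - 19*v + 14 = (v - 2)*(v - 1)*(v + 7)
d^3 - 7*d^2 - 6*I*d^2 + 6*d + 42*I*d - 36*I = (d - 6)*(d - 1)*(d - 6*I)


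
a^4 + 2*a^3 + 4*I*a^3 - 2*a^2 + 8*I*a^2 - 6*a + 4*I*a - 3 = (a + 1)^2*(a + I)*(a + 3*I)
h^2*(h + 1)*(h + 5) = h^4 + 6*h^3 + 5*h^2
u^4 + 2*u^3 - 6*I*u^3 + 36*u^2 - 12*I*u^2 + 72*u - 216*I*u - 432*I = (u + 2)*(u - 6*I)^2*(u + 6*I)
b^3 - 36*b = b*(b - 6)*(b + 6)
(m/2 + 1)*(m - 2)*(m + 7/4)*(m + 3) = m^4/2 + 19*m^3/8 + 5*m^2/8 - 19*m/2 - 21/2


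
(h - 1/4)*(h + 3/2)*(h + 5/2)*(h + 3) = h^4 + 27*h^3/4 + 14*h^2 + 117*h/16 - 45/16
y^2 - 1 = (y - 1)*(y + 1)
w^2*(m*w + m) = m*w^3 + m*w^2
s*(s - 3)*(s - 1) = s^3 - 4*s^2 + 3*s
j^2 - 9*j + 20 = (j - 5)*(j - 4)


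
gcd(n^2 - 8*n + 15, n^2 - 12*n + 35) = n - 5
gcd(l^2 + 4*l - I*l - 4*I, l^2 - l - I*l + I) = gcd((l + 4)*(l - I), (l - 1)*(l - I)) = l - I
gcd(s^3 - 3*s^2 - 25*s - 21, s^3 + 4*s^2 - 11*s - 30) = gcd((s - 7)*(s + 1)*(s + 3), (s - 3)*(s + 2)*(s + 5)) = 1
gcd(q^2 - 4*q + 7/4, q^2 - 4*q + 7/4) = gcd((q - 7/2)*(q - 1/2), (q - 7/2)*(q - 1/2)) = q^2 - 4*q + 7/4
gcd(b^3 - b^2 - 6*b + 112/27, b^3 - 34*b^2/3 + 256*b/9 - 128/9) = b^2 - 10*b/3 + 16/9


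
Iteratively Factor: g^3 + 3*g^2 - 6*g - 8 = (g + 1)*(g^2 + 2*g - 8) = (g + 1)*(g + 4)*(g - 2)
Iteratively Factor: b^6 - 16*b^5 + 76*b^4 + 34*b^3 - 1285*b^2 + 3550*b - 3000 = (b - 5)*(b^5 - 11*b^4 + 21*b^3 + 139*b^2 - 590*b + 600) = (b - 5)^2*(b^4 - 6*b^3 - 9*b^2 + 94*b - 120) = (b - 5)^2*(b + 4)*(b^3 - 10*b^2 + 31*b - 30) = (b - 5)^3*(b + 4)*(b^2 - 5*b + 6) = (b - 5)^3*(b - 3)*(b + 4)*(b - 2)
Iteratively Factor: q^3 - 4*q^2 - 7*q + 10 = (q - 1)*(q^2 - 3*q - 10) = (q - 5)*(q - 1)*(q + 2)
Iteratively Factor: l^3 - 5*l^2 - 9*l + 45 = (l - 3)*(l^2 - 2*l - 15) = (l - 5)*(l - 3)*(l + 3)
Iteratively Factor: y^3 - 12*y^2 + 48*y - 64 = (y - 4)*(y^2 - 8*y + 16) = (y - 4)^2*(y - 4)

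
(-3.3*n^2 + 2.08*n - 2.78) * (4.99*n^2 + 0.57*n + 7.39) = -16.467*n^4 + 8.4982*n^3 - 37.0736*n^2 + 13.7866*n - 20.5442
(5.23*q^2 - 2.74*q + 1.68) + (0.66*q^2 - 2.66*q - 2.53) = 5.89*q^2 - 5.4*q - 0.85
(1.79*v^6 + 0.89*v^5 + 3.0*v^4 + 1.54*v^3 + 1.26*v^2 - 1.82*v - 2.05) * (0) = 0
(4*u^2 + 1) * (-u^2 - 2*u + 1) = -4*u^4 - 8*u^3 + 3*u^2 - 2*u + 1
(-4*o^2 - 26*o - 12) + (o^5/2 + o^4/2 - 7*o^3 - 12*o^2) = o^5/2 + o^4/2 - 7*o^3 - 16*o^2 - 26*o - 12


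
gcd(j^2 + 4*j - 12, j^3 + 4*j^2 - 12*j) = j^2 + 4*j - 12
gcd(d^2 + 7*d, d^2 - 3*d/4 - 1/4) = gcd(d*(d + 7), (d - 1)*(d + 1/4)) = 1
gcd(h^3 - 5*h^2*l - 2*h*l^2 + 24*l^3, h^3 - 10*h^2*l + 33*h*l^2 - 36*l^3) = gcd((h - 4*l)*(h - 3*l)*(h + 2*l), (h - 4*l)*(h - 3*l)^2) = h^2 - 7*h*l + 12*l^2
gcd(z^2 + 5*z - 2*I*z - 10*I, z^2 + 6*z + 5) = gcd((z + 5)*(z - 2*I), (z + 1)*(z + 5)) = z + 5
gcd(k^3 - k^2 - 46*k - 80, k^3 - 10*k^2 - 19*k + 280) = k^2 - 3*k - 40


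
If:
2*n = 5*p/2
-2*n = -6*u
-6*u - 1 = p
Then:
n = -5/14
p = -2/7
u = -5/42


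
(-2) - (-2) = 0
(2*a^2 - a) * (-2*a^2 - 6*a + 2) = -4*a^4 - 10*a^3 + 10*a^2 - 2*a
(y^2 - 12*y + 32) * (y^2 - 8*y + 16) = y^4 - 20*y^3 + 144*y^2 - 448*y + 512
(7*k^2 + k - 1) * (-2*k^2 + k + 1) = -14*k^4 + 5*k^3 + 10*k^2 - 1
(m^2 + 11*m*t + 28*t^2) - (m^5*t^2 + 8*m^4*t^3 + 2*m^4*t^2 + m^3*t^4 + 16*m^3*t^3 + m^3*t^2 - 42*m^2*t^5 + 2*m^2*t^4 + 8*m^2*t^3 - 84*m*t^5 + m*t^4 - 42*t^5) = -m^5*t^2 - 8*m^4*t^3 - 2*m^4*t^2 - m^3*t^4 - 16*m^3*t^3 - m^3*t^2 + 42*m^2*t^5 - 2*m^2*t^4 - 8*m^2*t^3 + m^2 + 84*m*t^5 - m*t^4 + 11*m*t + 42*t^5 + 28*t^2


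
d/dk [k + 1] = 1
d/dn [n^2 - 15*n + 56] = 2*n - 15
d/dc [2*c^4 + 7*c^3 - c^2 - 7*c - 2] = 8*c^3 + 21*c^2 - 2*c - 7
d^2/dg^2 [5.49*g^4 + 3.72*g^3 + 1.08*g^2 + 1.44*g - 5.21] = 65.88*g^2 + 22.32*g + 2.16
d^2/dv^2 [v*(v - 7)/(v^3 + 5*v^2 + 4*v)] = 2*(v^3 - 21*v^2 - 117*v - 167)/(v^6 + 15*v^5 + 87*v^4 + 245*v^3 + 348*v^2 + 240*v + 64)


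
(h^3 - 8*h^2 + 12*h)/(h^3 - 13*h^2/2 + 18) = 2*h/(2*h + 3)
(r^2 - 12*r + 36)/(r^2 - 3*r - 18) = (r - 6)/(r + 3)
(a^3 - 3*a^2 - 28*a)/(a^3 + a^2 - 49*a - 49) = a*(a + 4)/(a^2 + 8*a + 7)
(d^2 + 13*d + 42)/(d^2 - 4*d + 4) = (d^2 + 13*d + 42)/(d^2 - 4*d + 4)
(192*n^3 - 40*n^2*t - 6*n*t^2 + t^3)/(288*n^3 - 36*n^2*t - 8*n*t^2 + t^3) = (-4*n + t)/(-6*n + t)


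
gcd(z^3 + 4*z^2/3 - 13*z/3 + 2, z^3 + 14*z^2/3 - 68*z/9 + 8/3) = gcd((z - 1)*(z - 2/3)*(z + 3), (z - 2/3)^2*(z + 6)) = z - 2/3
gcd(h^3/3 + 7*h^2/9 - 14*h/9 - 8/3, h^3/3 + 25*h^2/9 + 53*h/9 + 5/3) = h + 3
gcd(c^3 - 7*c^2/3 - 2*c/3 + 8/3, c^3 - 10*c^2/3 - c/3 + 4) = c^2 - c/3 - 4/3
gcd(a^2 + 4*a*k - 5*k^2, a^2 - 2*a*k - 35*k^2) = a + 5*k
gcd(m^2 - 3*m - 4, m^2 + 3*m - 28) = m - 4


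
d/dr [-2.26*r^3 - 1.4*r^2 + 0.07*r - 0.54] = -6.78*r^2 - 2.8*r + 0.07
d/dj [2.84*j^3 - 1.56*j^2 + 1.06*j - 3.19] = 8.52*j^2 - 3.12*j + 1.06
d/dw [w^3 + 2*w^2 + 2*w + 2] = 3*w^2 + 4*w + 2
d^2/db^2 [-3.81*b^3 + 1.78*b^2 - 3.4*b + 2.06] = 3.56 - 22.86*b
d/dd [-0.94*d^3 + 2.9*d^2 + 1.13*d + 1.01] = -2.82*d^2 + 5.8*d + 1.13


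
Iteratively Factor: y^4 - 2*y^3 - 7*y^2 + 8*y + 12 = (y - 2)*(y^3 - 7*y - 6) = (y - 2)*(y + 1)*(y^2 - y - 6) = (y - 2)*(y + 1)*(y + 2)*(y - 3)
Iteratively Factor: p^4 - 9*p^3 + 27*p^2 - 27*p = (p - 3)*(p^3 - 6*p^2 + 9*p) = p*(p - 3)*(p^2 - 6*p + 9) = p*(p - 3)^2*(p - 3)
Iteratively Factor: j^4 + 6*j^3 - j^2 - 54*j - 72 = (j + 3)*(j^3 + 3*j^2 - 10*j - 24) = (j + 3)*(j + 4)*(j^2 - j - 6) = (j + 2)*(j + 3)*(j + 4)*(j - 3)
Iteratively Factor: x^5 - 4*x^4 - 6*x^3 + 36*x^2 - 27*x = (x - 1)*(x^4 - 3*x^3 - 9*x^2 + 27*x) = (x - 3)*(x - 1)*(x^3 - 9*x) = (x - 3)*(x - 1)*(x + 3)*(x^2 - 3*x) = x*(x - 3)*(x - 1)*(x + 3)*(x - 3)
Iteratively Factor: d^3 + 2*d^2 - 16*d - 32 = (d + 2)*(d^2 - 16) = (d + 2)*(d + 4)*(d - 4)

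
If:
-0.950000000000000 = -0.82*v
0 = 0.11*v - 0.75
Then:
No Solution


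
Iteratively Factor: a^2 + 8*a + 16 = (a + 4)*(a + 4)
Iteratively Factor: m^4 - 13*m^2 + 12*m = (m + 4)*(m^3 - 4*m^2 + 3*m) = (m - 3)*(m + 4)*(m^2 - m) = (m - 3)*(m - 1)*(m + 4)*(m)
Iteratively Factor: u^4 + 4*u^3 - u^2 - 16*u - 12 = (u + 3)*(u^3 + u^2 - 4*u - 4) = (u + 1)*(u + 3)*(u^2 - 4) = (u - 2)*(u + 1)*(u + 3)*(u + 2)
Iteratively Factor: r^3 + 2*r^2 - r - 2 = (r + 1)*(r^2 + r - 2) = (r + 1)*(r + 2)*(r - 1)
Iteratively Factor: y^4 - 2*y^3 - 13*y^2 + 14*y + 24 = (y - 4)*(y^3 + 2*y^2 - 5*y - 6) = (y - 4)*(y + 1)*(y^2 + y - 6) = (y - 4)*(y + 1)*(y + 3)*(y - 2)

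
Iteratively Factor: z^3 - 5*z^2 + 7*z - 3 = (z - 1)*(z^2 - 4*z + 3) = (z - 3)*(z - 1)*(z - 1)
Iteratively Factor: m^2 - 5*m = (m)*(m - 5)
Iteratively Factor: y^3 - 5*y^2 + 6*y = (y)*(y^2 - 5*y + 6) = y*(y - 2)*(y - 3)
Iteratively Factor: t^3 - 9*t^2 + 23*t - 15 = (t - 5)*(t^2 - 4*t + 3) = (t - 5)*(t - 3)*(t - 1)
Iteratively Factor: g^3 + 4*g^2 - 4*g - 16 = (g - 2)*(g^2 + 6*g + 8) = (g - 2)*(g + 2)*(g + 4)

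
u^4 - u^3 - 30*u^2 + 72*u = u*(u - 4)*(u - 3)*(u + 6)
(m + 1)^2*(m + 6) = m^3 + 8*m^2 + 13*m + 6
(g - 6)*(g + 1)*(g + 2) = g^3 - 3*g^2 - 16*g - 12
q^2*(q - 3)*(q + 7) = q^4 + 4*q^3 - 21*q^2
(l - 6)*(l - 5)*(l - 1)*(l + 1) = l^4 - 11*l^3 + 29*l^2 + 11*l - 30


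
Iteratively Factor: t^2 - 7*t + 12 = (t - 3)*(t - 4)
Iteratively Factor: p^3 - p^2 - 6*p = (p - 3)*(p^2 + 2*p) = p*(p - 3)*(p + 2)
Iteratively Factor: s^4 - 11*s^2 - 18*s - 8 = (s + 2)*(s^3 - 2*s^2 - 7*s - 4) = (s + 1)*(s + 2)*(s^2 - 3*s - 4) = (s + 1)^2*(s + 2)*(s - 4)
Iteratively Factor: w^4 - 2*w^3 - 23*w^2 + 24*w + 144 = (w + 3)*(w^3 - 5*w^2 - 8*w + 48) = (w - 4)*(w + 3)*(w^2 - w - 12) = (w - 4)^2*(w + 3)*(w + 3)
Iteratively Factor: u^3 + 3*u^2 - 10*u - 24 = (u + 4)*(u^2 - u - 6) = (u - 3)*(u + 4)*(u + 2)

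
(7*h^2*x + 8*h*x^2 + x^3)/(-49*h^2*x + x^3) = (h + x)/(-7*h + x)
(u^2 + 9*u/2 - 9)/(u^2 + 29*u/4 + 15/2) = 2*(2*u - 3)/(4*u + 5)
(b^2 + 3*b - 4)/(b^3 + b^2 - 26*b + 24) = (b + 4)/(b^2 + 2*b - 24)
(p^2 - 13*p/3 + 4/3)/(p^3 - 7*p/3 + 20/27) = 9*(p - 4)/(9*p^2 + 3*p - 20)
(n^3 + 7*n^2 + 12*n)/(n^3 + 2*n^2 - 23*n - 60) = n/(n - 5)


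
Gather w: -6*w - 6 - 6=-6*w - 12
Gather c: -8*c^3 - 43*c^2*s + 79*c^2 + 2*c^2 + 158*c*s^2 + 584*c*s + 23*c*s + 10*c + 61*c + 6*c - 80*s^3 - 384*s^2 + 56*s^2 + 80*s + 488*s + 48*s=-8*c^3 + c^2*(81 - 43*s) + c*(158*s^2 + 607*s + 77) - 80*s^3 - 328*s^2 + 616*s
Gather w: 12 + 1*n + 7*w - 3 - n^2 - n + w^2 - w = -n^2 + w^2 + 6*w + 9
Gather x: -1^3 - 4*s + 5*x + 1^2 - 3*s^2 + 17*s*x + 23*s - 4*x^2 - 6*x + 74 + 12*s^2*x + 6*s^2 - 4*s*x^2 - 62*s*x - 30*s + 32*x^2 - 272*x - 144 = 3*s^2 - 11*s + x^2*(28 - 4*s) + x*(12*s^2 - 45*s - 273) - 70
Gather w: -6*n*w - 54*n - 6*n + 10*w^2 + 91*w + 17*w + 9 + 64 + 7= -60*n + 10*w^2 + w*(108 - 6*n) + 80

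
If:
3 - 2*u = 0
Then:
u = 3/2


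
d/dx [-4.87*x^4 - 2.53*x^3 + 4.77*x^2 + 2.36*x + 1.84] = -19.48*x^3 - 7.59*x^2 + 9.54*x + 2.36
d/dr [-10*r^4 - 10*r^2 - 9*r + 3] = -40*r^3 - 20*r - 9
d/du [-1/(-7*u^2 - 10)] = -14*u/(7*u^2 + 10)^2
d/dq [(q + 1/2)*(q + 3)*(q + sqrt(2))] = 3*q^2 + 2*sqrt(2)*q + 7*q + 3/2 + 7*sqrt(2)/2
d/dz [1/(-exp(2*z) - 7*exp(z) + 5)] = (2*exp(z) + 7)*exp(z)/(exp(2*z) + 7*exp(z) - 5)^2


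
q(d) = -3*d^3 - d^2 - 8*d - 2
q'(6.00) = -344.00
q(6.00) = -734.00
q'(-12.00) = -1280.00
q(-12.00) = 5134.00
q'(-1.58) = -27.31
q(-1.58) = 19.98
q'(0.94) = -17.83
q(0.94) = -12.90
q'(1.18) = -22.89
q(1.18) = -17.76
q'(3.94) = -155.59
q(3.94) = -232.53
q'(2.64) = -76.01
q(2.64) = -85.29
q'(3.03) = -96.69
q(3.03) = -118.88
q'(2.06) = -50.31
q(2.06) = -48.95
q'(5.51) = -292.26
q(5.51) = -578.29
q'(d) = -9*d^2 - 2*d - 8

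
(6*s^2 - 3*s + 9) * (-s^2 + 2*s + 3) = -6*s^4 + 15*s^3 + 3*s^2 + 9*s + 27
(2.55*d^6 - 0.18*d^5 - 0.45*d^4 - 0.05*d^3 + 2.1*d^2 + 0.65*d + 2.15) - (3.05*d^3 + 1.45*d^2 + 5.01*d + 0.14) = 2.55*d^6 - 0.18*d^5 - 0.45*d^4 - 3.1*d^3 + 0.65*d^2 - 4.36*d + 2.01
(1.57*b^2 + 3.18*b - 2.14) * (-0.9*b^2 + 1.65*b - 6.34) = -1.413*b^4 - 0.2715*b^3 - 2.7808*b^2 - 23.6922*b + 13.5676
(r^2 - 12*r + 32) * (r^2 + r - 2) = r^4 - 11*r^3 + 18*r^2 + 56*r - 64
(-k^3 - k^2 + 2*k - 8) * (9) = -9*k^3 - 9*k^2 + 18*k - 72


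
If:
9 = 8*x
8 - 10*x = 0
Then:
No Solution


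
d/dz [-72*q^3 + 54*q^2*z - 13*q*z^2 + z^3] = 54*q^2 - 26*q*z + 3*z^2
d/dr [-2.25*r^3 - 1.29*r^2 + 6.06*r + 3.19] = -6.75*r^2 - 2.58*r + 6.06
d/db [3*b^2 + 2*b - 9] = 6*b + 2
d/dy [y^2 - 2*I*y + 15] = 2*y - 2*I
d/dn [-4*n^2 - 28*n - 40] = -8*n - 28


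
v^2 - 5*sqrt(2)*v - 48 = (v - 8*sqrt(2))*(v + 3*sqrt(2))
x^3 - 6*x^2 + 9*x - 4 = (x - 4)*(x - 1)^2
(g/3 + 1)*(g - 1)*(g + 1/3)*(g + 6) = g^4/3 + 25*g^3/9 + 35*g^2/9 - 5*g - 2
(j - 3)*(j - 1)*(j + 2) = j^3 - 2*j^2 - 5*j + 6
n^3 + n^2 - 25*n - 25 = (n - 5)*(n + 1)*(n + 5)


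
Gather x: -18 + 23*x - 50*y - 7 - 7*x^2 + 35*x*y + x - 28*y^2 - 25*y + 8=-7*x^2 + x*(35*y + 24) - 28*y^2 - 75*y - 17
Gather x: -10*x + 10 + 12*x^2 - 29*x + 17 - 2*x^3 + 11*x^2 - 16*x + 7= -2*x^3 + 23*x^2 - 55*x + 34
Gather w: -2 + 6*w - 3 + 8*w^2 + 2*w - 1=8*w^2 + 8*w - 6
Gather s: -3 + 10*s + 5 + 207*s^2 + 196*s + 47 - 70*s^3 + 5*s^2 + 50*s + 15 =-70*s^3 + 212*s^2 + 256*s + 64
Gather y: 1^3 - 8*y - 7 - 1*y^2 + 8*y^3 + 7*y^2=8*y^3 + 6*y^2 - 8*y - 6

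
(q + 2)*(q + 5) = q^2 + 7*q + 10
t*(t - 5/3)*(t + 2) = t^3 + t^2/3 - 10*t/3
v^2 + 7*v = v*(v + 7)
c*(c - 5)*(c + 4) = c^3 - c^2 - 20*c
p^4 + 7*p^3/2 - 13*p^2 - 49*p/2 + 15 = (p - 3)*(p - 1/2)*(p + 2)*(p + 5)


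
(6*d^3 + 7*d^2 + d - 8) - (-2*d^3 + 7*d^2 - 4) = 8*d^3 + d - 4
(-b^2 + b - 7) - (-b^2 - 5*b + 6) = 6*b - 13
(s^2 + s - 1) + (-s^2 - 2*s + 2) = 1 - s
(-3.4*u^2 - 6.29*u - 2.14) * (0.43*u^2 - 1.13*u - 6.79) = -1.462*u^4 + 1.1373*u^3 + 29.2735*u^2 + 45.1273*u + 14.5306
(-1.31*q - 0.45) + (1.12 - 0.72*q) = 0.67 - 2.03*q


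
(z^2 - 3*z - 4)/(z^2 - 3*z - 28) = (-z^2 + 3*z + 4)/(-z^2 + 3*z + 28)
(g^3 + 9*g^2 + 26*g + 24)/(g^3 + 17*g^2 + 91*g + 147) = (g^2 + 6*g + 8)/(g^2 + 14*g + 49)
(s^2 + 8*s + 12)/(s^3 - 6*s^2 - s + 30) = (s + 6)/(s^2 - 8*s + 15)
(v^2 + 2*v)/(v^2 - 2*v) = (v + 2)/(v - 2)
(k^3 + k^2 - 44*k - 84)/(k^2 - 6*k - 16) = (k^2 - k - 42)/(k - 8)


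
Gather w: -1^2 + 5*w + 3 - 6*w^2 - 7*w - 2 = -6*w^2 - 2*w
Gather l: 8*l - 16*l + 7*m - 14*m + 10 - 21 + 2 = -8*l - 7*m - 9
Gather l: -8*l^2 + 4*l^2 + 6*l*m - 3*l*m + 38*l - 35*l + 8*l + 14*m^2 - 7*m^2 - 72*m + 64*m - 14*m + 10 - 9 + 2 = -4*l^2 + l*(3*m + 11) + 7*m^2 - 22*m + 3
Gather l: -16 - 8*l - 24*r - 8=-8*l - 24*r - 24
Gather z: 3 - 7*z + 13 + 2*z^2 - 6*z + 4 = 2*z^2 - 13*z + 20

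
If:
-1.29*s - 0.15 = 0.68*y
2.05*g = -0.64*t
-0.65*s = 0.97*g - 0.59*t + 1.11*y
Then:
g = 0.026428505175794 - 0.268323869471985*y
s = -0.527131782945736*y - 0.116279069767442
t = 0.859474894402451*y - 0.0846538056412153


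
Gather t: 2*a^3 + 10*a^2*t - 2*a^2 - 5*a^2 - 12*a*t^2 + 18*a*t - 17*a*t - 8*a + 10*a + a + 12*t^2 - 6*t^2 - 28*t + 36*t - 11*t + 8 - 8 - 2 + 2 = 2*a^3 - 7*a^2 + 3*a + t^2*(6 - 12*a) + t*(10*a^2 + a - 3)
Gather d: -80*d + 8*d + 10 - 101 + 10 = -72*d - 81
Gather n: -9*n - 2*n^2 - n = -2*n^2 - 10*n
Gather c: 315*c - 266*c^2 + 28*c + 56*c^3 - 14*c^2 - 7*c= 56*c^3 - 280*c^2 + 336*c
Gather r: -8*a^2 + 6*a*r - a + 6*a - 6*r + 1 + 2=-8*a^2 + 5*a + r*(6*a - 6) + 3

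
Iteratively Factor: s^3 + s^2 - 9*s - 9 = (s + 3)*(s^2 - 2*s - 3) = (s + 1)*(s + 3)*(s - 3)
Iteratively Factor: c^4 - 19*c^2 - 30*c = (c + 3)*(c^3 - 3*c^2 - 10*c) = (c - 5)*(c + 3)*(c^2 + 2*c) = (c - 5)*(c + 2)*(c + 3)*(c)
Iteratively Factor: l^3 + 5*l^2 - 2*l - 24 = (l + 3)*(l^2 + 2*l - 8) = (l - 2)*(l + 3)*(l + 4)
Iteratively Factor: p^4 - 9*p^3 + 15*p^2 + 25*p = (p + 1)*(p^3 - 10*p^2 + 25*p) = (p - 5)*(p + 1)*(p^2 - 5*p) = (p - 5)^2*(p + 1)*(p)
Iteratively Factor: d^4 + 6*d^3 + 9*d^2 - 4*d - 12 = (d + 2)*(d^3 + 4*d^2 + d - 6) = (d + 2)^2*(d^2 + 2*d - 3) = (d - 1)*(d + 2)^2*(d + 3)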